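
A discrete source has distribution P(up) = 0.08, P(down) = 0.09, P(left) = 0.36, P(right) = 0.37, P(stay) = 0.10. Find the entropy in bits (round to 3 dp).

1.998 bits

H = −Σ pᵢ log₂ pᵢ.
−0.08·log₂(0.08) = 0.2915
−0.09·log₂(0.09) = 0.3127
−0.36·log₂(0.36) = 0.5306
−0.37·log₂(0.37) = 0.5307
−0.10·log₂(0.10) = 0.3322
Sum ≈ 1.9977 → 1.998 bits.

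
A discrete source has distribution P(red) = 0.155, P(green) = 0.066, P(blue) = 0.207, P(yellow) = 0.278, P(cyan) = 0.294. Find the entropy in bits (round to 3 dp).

2.179 bits

H = −Σ pᵢ log₂ pᵢ.
−0.155·log₂(0.155) = 0.4169
−0.066·log₂(0.066) = 0.2588
−0.207·log₂(0.207) = 0.4704
−0.278·log₂(0.278) = 0.5134
−0.294·log₂(0.294) = 0.5192
Sum ≈ 2.1787 → 2.179 bits.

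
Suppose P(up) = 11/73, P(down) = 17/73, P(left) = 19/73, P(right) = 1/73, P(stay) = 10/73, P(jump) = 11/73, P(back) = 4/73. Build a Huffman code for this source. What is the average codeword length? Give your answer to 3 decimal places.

2.575 bits/symbol

Repeatedly combine the two least-probable nodes; the expected code length is the sum of the merged weights.
merge 1/73 + 4/73 → 5/73
merge 5/73 + 10/73 → 15/73
merge 11/73 + 11/73 → 22/73
merge 15/73 + 17/73 → 32/73
merge 19/73 + 22/73 → 41/73
merge 32/73 + 41/73 → 1
L = 5/73 + 15/73 + 22/73 + 32/73 + 41/73 + 1 = 188/73 ≈ 2.575 bits/symbol.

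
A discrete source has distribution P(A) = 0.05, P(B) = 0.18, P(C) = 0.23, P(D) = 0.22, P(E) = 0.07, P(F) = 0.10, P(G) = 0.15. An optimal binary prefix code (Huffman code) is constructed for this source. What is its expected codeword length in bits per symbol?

2.67 bits/symbol

Repeatedly combine the two least-probable nodes; the expected code length is the sum of the merged weights.
merge 1/20 + 7/100 → 3/25
merge 1/10 + 3/25 → 11/50
merge 3/20 + 9/50 → 33/100
merge 11/50 + 11/50 → 11/25
merge 23/100 + 33/100 → 14/25
merge 11/25 + 14/25 → 1
L = 3/25 + 11/50 + 33/100 + 11/25 + 14/25 + 1 = 267/100 = 2.67 bits/symbol.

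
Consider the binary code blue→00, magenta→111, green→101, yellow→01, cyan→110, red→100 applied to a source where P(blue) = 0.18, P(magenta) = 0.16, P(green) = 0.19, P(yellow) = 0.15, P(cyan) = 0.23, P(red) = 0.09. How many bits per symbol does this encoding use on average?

2.67 bits/symbol

L̄ = Σ pᵢ·ℓᵢ = 0.18·2 + 0.16·3 + 0.19·3 + 0.15·2 + 0.23·3 + 0.09·3 = 2.67 bits/symbol.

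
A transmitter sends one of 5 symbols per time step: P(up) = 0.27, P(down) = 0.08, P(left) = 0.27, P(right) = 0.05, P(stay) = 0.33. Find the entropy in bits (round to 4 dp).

H = −Σ pᵢ log₂ pᵢ.
−0.27·log₂(0.27) = 0.5100
−0.08·log₂(0.08) = 0.2915
−0.27·log₂(0.27) = 0.5100
−0.05·log₂(0.05) = 0.2161
−0.33·log₂(0.33) = 0.5278
Sum ≈ 2.0555 → 2.0555 bits.

2.0555 bits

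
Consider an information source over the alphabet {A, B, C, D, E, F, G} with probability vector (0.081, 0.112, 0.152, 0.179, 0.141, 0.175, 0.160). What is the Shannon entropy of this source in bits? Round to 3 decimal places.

H = −Σ pᵢ log₂ pᵢ.
−0.081·log₂(0.081) = 0.2937
−0.112·log₂(0.112) = 0.3537
−0.152·log₂(0.152) = 0.4131
−0.179·log₂(0.179) = 0.4443
−0.141·log₂(0.141) = 0.3985
−0.175·log₂(0.175) = 0.4401
−0.160·log₂(0.160) = 0.4230
Sum ≈ 2.7664 → 2.766 bits.

2.766 bits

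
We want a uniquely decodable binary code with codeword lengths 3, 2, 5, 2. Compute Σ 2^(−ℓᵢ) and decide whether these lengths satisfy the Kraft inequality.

With common denominator 2^5 = 32: Σ 2^(−ℓᵢ) = 4/32 + 8/32 + 1/32 + 8/32 = 21/32 = 0.65625.
Kraft's inequality requires Σ ≤ 1; here Σ = 0.65625 ≤ 1, so such a prefix code exists.

0.65625; yes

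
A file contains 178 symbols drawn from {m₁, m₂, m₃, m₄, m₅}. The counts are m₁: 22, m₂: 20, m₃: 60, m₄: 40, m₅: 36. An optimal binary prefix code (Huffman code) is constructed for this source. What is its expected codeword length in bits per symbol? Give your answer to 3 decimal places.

Probabilities are the counts divided by 178.
Repeatedly combine the two least-probable nodes; the expected code length is the sum of the merged weights.
merge 10/89 + 11/89 → 21/89
merge 18/89 + 20/89 → 38/89
merge 21/89 + 30/89 → 51/89
merge 38/89 + 51/89 → 1
L = 21/89 + 38/89 + 51/89 + 1 = 199/89 ≈ 2.236 bits/symbol.

2.236 bits/symbol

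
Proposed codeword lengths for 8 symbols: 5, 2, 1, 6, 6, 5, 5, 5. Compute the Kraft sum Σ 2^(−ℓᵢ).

0.90625

With common denominator 2^6 = 64: Σ 2^(−ℓᵢ) = 2/64 + 16/64 + 32/64 + 1/64 + 1/64 + 2/64 + 2/64 + 2/64 = 58/64 = 0.90625.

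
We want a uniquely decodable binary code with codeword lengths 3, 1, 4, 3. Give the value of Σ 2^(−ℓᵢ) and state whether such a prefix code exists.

With common denominator 2^4 = 16: Σ 2^(−ℓᵢ) = 2/16 + 8/16 + 1/16 + 2/16 = 13/16 = 0.8125.
Kraft's inequality requires Σ ≤ 1; here Σ = 0.8125 ≤ 1, so such a prefix code exists.

0.8125; yes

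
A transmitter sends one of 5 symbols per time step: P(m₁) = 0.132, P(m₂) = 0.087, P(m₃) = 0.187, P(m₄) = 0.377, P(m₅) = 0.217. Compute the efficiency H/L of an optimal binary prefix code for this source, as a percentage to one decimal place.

Entropy H = −Σ p log₂ p ≈ 2.1533 bits.
Huffman merges: 87/1000+33/250→219/1000; 187/1000+217/1000→101/250; 219/1000+377/1000→149/250; 101/250+149/250→1. L = 2219/1000 ≈ 2.2190.
Efficiency = H/L = 2.1533/2.2190 = 97.0%.

97.0%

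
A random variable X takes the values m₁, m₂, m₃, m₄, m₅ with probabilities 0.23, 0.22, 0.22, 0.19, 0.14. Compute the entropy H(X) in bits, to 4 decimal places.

H = −Σ pᵢ log₂ pᵢ.
−0.23·log₂(0.23) = 0.4877
−0.22·log₂(0.22) = 0.4806
−0.22·log₂(0.22) = 0.4806
−0.19·log₂(0.19) = 0.4552
−0.14·log₂(0.14) = 0.3971
Sum ≈ 2.3012 → 2.3012 bits.

2.3012 bits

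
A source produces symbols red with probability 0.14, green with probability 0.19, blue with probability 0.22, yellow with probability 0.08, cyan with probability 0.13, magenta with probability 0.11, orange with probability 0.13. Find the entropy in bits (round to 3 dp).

2.740 bits

H = −Σ pᵢ log₂ pᵢ.
−0.14·log₂(0.14) = 0.3971
−0.19·log₂(0.19) = 0.4552
−0.22·log₂(0.22) = 0.4806
−0.08·log₂(0.08) = 0.2915
−0.13·log₂(0.13) = 0.3826
−0.11·log₂(0.11) = 0.3503
−0.13·log₂(0.13) = 0.3826
Sum ≈ 2.7400 → 2.740 bits.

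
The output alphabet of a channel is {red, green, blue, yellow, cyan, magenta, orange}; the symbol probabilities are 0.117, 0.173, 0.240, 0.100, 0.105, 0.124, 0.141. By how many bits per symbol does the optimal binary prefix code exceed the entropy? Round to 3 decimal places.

Entropy H = −Σ p log₂ p ≈ 2.7397 bits.
Huffman merges: 1/10+21/200→41/200; 117/1000+31/250→241/1000; 141/1000+173/1000→157/500; 41/200+6/25→89/200; 241/1000+157/500→111/200; 89/200+111/200→1. L = 69/25 ≈ 2.7600.
L − H = 2.7600 − 2.7397 = 0.020 bits.

0.020 bits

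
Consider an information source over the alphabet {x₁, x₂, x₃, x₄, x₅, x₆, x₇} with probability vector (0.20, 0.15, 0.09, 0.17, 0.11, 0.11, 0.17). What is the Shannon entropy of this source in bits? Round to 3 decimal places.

H = −Σ pᵢ log₂ pᵢ.
−0.20·log₂(0.20) = 0.4644
−0.15·log₂(0.15) = 0.4105
−0.09·log₂(0.09) = 0.3127
−0.17·log₂(0.17) = 0.4346
−0.11·log₂(0.11) = 0.3503
−0.11·log₂(0.11) = 0.3503
−0.17·log₂(0.17) = 0.4346
Sum ≈ 2.7573 → 2.757 bits.

2.757 bits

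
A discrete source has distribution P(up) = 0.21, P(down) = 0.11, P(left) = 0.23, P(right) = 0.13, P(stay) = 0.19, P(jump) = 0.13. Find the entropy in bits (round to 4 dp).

H = −Σ pᵢ log₂ pᵢ.
−0.21·log₂(0.21) = 0.4728
−0.11·log₂(0.11) = 0.3503
−0.23·log₂(0.23) = 0.4877
−0.13·log₂(0.13) = 0.3826
−0.19·log₂(0.19) = 0.4552
−0.13·log₂(0.13) = 0.3826
Sum ≈ 2.5313 → 2.5313 bits.

2.5313 bits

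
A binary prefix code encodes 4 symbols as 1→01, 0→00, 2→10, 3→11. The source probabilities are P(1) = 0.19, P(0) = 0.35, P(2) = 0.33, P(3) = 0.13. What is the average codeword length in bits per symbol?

L̄ = Σ pᵢ·ℓᵢ = 0.19·2 + 0.35·2 + 0.33·2 + 0.13·2 = 2 bits/symbol.

2 bits/symbol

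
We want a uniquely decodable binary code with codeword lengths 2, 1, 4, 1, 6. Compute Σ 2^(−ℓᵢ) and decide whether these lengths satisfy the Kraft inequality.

With common denominator 2^6 = 64: Σ 2^(−ℓᵢ) = 16/64 + 32/64 + 4/64 + 32/64 + 1/64 = 85/64 = 1.328125.
Kraft's inequality requires Σ ≤ 1; here Σ = 1.328125 > 1, so no such prefix code exists.

1.328125; no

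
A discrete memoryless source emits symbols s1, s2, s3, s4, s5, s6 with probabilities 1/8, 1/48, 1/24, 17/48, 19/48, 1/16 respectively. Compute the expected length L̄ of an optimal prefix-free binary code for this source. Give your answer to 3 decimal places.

2.042 bits/symbol

Repeatedly combine the two least-probable nodes; the expected code length is the sum of the merged weights.
merge 1/48 + 1/24 → 1/16
merge 1/16 + 1/16 → 1/8
merge 1/8 + 1/8 → 1/4
merge 1/4 + 17/48 → 29/48
merge 19/48 + 29/48 → 1
L = 1/16 + 1/8 + 1/4 + 29/48 + 1 = 49/24 ≈ 2.042 bits/symbol.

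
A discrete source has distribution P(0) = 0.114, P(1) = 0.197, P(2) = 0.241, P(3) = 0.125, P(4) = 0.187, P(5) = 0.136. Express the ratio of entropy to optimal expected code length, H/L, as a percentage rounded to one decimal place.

98.8%

Entropy H = −Σ p log₂ p ≈ 2.5324 bits.
Huffman merges: 57/500+1/8→239/1000; 17/125+187/1000→323/1000; 197/1000+239/1000→109/250; 241/1000+323/1000→141/250; 109/250+141/250→1. L = 1281/500 ≈ 2.5620.
Efficiency = H/L = 2.5324/2.5620 = 98.8%.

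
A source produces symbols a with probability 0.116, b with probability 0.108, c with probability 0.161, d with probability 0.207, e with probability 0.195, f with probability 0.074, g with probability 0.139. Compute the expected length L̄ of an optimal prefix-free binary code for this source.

2.78 bits/symbol

Repeatedly combine the two least-probable nodes; the expected code length is the sum of the merged weights.
merge 37/500 + 27/250 → 91/500
merge 29/250 + 139/1000 → 51/200
merge 161/1000 + 91/500 → 343/1000
merge 39/200 + 207/1000 → 201/500
merge 51/200 + 343/1000 → 299/500
merge 201/500 + 299/500 → 1
L = 91/500 + 51/200 + 343/1000 + 201/500 + 299/500 + 1 = 139/50 = 2.78 bits/symbol.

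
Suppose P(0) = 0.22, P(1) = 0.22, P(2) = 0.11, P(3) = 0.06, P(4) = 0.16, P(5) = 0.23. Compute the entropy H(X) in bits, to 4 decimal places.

2.4657 bits

H = −Σ pᵢ log₂ pᵢ.
−0.22·log₂(0.22) = 0.4806
−0.22·log₂(0.22) = 0.4806
−0.11·log₂(0.11) = 0.3503
−0.06·log₂(0.06) = 0.2435
−0.16·log₂(0.16) = 0.4230
−0.23·log₂(0.23) = 0.4877
Sum ≈ 2.4657 → 2.4657 bits.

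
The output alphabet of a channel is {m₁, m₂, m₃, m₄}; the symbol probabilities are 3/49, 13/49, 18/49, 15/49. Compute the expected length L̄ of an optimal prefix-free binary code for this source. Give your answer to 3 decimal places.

Repeatedly combine the two least-probable nodes; the expected code length is the sum of the merged weights.
merge 3/49 + 13/49 → 16/49
merge 15/49 + 16/49 → 31/49
merge 18/49 + 31/49 → 1
L = 16/49 + 31/49 + 1 = 96/49 ≈ 1.959 bits/symbol.

1.959 bits/symbol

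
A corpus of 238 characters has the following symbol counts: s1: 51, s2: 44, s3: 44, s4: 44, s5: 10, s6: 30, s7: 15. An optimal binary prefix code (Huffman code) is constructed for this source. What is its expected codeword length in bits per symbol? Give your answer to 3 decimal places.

Probabilities are the counts divided by 238.
Repeatedly combine the two least-probable nodes; the expected code length is the sum of the merged weights.
merge 5/119 + 15/238 → 25/238
merge 25/238 + 15/119 → 55/238
merge 22/119 + 22/119 → 44/119
merge 22/119 + 3/14 → 95/238
merge 55/238 + 44/119 → 143/238
merge 95/238 + 143/238 → 1
L = 25/238 + 55/238 + 44/119 + 95/238 + 143/238 + 1 = 46/17 ≈ 2.706 bits/symbol.

2.706 bits/symbol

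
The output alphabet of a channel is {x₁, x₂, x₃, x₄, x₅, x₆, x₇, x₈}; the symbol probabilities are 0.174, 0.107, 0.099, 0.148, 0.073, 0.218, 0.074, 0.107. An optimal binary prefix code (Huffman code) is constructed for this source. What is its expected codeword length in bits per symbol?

Repeatedly combine the two least-probable nodes; the expected code length is the sum of the merged weights.
merge 73/1000 + 37/500 → 147/1000
merge 99/1000 + 107/1000 → 103/500
merge 107/1000 + 147/1000 → 127/500
merge 37/250 + 87/500 → 161/500
merge 103/500 + 109/500 → 53/125
merge 127/500 + 161/500 → 72/125
merge 53/125 + 72/125 → 1
L = 147/1000 + 103/500 + 127/500 + 161/500 + 53/125 + 72/125 + 1 = 2929/1000 = 2.929 bits/symbol.

2.929 bits/symbol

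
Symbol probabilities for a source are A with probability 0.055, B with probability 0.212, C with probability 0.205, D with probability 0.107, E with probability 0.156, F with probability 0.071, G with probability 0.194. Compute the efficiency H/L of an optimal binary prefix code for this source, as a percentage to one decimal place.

Entropy H = −Σ p log₂ p ≈ 2.6663 bits.
Huffman merges: 11/200+71/1000→63/500; 107/1000+63/500→233/1000; 39/250+97/500→7/20; 41/200+53/250→417/1000; 233/1000+7/20→583/1000; 417/1000+583/1000→1. L = 2709/1000 ≈ 2.7090.
Efficiency = H/L = 2.6663/2.7090 = 98.4%.

98.4%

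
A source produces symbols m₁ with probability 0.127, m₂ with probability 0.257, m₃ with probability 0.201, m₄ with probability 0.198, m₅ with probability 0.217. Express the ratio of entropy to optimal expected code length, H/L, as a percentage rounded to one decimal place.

98.4%

Entropy H = −Σ p log₂ p ≈ 2.2880 bits.
Huffman merges: 127/1000+99/500→13/40; 201/1000+217/1000→209/500; 257/1000+13/40→291/500; 209/500+291/500→1. L = 93/40 ≈ 2.3250.
Efficiency = H/L = 2.2880/2.3250 = 98.4%.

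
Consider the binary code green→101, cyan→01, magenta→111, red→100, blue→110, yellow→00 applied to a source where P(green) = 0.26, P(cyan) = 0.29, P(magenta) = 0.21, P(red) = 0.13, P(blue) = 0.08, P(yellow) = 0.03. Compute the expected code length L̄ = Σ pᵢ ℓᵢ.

L̄ = Σ pᵢ·ℓᵢ = 0.26·3 + 0.29·2 + 0.21·3 + 0.13·3 + 0.08·3 + 0.03·2 = 2.68 bits/symbol.

2.68 bits/symbol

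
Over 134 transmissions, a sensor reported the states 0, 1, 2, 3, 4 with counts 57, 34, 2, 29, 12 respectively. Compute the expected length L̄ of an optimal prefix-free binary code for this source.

Probabilities are the counts divided by 134.
Repeatedly combine the two least-probable nodes; the expected code length is the sum of the merged weights.
merge 1/67 + 6/67 → 7/67
merge 7/67 + 29/134 → 43/134
merge 17/67 + 43/134 → 77/134
merge 57/134 + 77/134 → 1
L = 7/67 + 43/134 + 77/134 + 1 = 2 bits/symbol.

2 bits/symbol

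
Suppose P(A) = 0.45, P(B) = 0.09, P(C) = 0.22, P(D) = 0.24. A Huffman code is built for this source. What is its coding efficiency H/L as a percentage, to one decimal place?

Entropy H = −Σ p log₂ p ≈ 1.8058 bits.
Huffman merges: 9/100+11/50→31/100; 6/25+31/100→11/20; 9/20+11/20→1. L = 93/50 ≈ 1.8600.
Efficiency = H/L = 1.8058/1.8600 = 97.1%.

97.1%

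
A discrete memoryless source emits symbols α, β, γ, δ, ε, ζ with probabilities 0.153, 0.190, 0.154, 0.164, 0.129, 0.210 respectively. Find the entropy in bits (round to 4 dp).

2.5670 bits

H = −Σ pᵢ log₂ pᵢ.
−0.153·log₂(0.153) = 0.4144
−0.190·log₂(0.190) = 0.4552
−0.154·log₂(0.154) = 0.4156
−0.164·log₂(0.164) = 0.4278
−0.129·log₂(0.129) = 0.3811
−0.210·log₂(0.210) = 0.4728
Sum ≈ 2.5670 → 2.5670 bits.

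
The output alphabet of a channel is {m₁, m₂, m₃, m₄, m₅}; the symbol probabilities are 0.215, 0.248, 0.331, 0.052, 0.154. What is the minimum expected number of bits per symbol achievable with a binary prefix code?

Repeatedly combine the two least-probable nodes; the expected code length is the sum of the merged weights.
merge 13/250 + 77/500 → 103/500
merge 103/500 + 43/200 → 421/1000
merge 31/125 + 331/1000 → 579/1000
merge 421/1000 + 579/1000 → 1
L = 103/500 + 421/1000 + 579/1000 + 1 = 1103/500 = 2.206 bits/symbol.

2.206 bits/symbol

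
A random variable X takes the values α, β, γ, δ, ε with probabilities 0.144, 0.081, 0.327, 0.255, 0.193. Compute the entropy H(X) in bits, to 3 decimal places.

2.184 bits

H = −Σ pᵢ log₂ pᵢ.
−0.144·log₂(0.144) = 0.4026
−0.081·log₂(0.081) = 0.2937
−0.327·log₂(0.327) = 0.5273
−0.255·log₂(0.255) = 0.5027
−0.193·log₂(0.193) = 0.4581
Sum ≈ 2.1844 → 2.184 bits.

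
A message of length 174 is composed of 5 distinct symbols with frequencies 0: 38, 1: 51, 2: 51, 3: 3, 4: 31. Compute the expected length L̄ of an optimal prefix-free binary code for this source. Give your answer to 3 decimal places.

2.195 bits/symbol

Probabilities are the counts divided by 174.
Repeatedly combine the two least-probable nodes; the expected code length is the sum of the merged weights.
merge 1/58 + 31/174 → 17/87
merge 17/87 + 19/87 → 12/29
merge 17/58 + 17/58 → 17/29
merge 12/29 + 17/29 → 1
L = 17/87 + 12/29 + 17/29 + 1 = 191/87 ≈ 2.195 bits/symbol.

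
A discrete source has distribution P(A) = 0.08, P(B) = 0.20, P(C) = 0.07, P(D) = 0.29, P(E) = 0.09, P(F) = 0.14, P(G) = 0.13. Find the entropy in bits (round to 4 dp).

2.6348 bits

H = −Σ pᵢ log₂ pᵢ.
−0.08·log₂(0.08) = 0.2915
−0.20·log₂(0.20) = 0.4644
−0.07·log₂(0.07) = 0.2686
−0.29·log₂(0.29) = 0.5179
−0.09·log₂(0.09) = 0.3127
−0.14·log₂(0.14) = 0.3971
−0.13·log₂(0.13) = 0.3826
Sum ≈ 2.6348 → 2.6348 bits.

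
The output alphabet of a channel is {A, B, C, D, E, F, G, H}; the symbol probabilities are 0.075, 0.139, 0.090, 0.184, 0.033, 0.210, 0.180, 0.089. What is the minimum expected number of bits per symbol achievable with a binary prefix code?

2.893 bits/symbol

Repeatedly combine the two least-probable nodes; the expected code length is the sum of the merged weights.
merge 33/1000 + 3/40 → 27/250
merge 89/1000 + 9/100 → 179/1000
merge 27/250 + 139/1000 → 247/1000
merge 179/1000 + 9/50 → 359/1000
merge 23/125 + 21/100 → 197/500
merge 247/1000 + 359/1000 → 303/500
merge 197/500 + 303/500 → 1
L = 27/250 + 179/1000 + 247/1000 + 359/1000 + 197/500 + 303/500 + 1 = 2893/1000 = 2.893 bits/symbol.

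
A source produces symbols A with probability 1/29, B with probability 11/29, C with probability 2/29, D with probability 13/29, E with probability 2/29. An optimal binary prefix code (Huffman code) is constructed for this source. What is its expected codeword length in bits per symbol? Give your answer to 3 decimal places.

1.828 bits/symbol

Repeatedly combine the two least-probable nodes; the expected code length is the sum of the merged weights.
merge 1/29 + 2/29 → 3/29
merge 2/29 + 3/29 → 5/29
merge 5/29 + 11/29 → 16/29
merge 13/29 + 16/29 → 1
L = 3/29 + 5/29 + 16/29 + 1 = 53/29 ≈ 1.828 bits/symbol.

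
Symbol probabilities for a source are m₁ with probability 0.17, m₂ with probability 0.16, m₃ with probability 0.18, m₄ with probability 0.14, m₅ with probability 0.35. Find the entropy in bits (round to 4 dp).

2.2301 bits

H = −Σ pᵢ log₂ pᵢ.
−0.17·log₂(0.17) = 0.4346
−0.16·log₂(0.16) = 0.4230
−0.18·log₂(0.18) = 0.4453
−0.14·log₂(0.14) = 0.3971
−0.35·log₂(0.35) = 0.5301
Sum ≈ 2.2301 → 2.2301 bits.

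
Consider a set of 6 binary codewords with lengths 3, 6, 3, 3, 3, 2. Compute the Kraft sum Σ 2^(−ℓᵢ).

0.765625

With common denominator 2^6 = 64: Σ 2^(−ℓᵢ) = 8/64 + 1/64 + 8/64 + 8/64 + 8/64 + 16/64 = 49/64 = 0.765625.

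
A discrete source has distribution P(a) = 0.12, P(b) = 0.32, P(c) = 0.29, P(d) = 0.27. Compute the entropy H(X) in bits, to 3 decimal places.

H = −Σ pᵢ log₂ pᵢ.
−0.12·log₂(0.12) = 0.3671
−0.32·log₂(0.32) = 0.5260
−0.29·log₂(0.29) = 0.5179
−0.27·log₂(0.27) = 0.5100
Sum ≈ 1.9210 → 1.921 bits.

1.921 bits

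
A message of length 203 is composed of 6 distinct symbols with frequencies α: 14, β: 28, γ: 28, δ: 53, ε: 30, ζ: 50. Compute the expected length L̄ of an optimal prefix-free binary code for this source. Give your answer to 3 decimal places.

2.493 bits/symbol

Probabilities are the counts divided by 203.
Repeatedly combine the two least-probable nodes; the expected code length is the sum of the merged weights.
merge 2/29 + 4/29 → 6/29
merge 4/29 + 30/203 → 2/7
merge 6/29 + 50/203 → 92/203
merge 53/203 + 2/7 → 111/203
merge 92/203 + 111/203 → 1
L = 6/29 + 2/7 + 92/203 + 111/203 + 1 = 506/203 ≈ 2.493 bits/symbol.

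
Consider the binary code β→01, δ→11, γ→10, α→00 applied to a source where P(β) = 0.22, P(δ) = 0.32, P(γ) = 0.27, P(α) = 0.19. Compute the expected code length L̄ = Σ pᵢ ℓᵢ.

2 bits/symbol

L̄ = Σ pᵢ·ℓᵢ = 0.22·2 + 0.32·2 + 0.27·2 + 0.19·2 = 2 bits/symbol.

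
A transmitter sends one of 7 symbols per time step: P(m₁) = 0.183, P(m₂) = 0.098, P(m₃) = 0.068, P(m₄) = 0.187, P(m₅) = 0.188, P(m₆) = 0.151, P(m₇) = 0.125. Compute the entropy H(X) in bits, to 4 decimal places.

H = −Σ pᵢ log₂ pᵢ.
−0.183·log₂(0.183) = 0.4484
−0.098·log₂(0.098) = 0.3284
−0.068·log₂(0.068) = 0.2637
−0.187·log₂(0.187) = 0.4523
−0.188·log₂(0.188) = 0.4533
−0.151·log₂(0.151) = 0.4118
−0.125·log₂(0.125) = 0.3750
Sum ≈ 2.7330 → 2.7330 bits.

2.7330 bits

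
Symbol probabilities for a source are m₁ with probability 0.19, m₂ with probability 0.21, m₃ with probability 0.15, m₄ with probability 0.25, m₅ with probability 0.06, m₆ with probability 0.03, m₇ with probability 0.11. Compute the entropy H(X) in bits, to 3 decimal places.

H = −Σ pᵢ log₂ pᵢ.
−0.19·log₂(0.19) = 0.4552
−0.21·log₂(0.21) = 0.4728
−0.15·log₂(0.15) = 0.4105
−0.25·log₂(0.25) = 0.5000
−0.06·log₂(0.06) = 0.2435
−0.03·log₂(0.03) = 0.1518
−0.11·log₂(0.11) = 0.3503
Sum ≈ 2.5842 → 2.584 bits.

2.584 bits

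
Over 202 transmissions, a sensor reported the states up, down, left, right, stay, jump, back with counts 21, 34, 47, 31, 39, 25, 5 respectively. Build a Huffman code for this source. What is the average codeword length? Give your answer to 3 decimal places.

2.703 bits/symbol

Probabilities are the counts divided by 202.
Repeatedly combine the two least-probable nodes; the expected code length is the sum of the merged weights.
merge 5/202 + 21/202 → 13/101
merge 25/202 + 13/101 → 51/202
merge 31/202 + 17/101 → 65/202
merge 39/202 + 47/202 → 43/101
merge 51/202 + 65/202 → 58/101
merge 43/101 + 58/101 → 1
L = 13/101 + 51/202 + 65/202 + 43/101 + 58/101 + 1 = 273/101 ≈ 2.703 bits/symbol.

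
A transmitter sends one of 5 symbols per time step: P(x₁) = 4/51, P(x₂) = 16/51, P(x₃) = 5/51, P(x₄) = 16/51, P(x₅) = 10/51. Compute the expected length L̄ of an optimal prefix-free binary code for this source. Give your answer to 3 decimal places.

Repeatedly combine the two least-probable nodes; the expected code length is the sum of the merged weights.
merge 4/51 + 5/51 → 3/17
merge 3/17 + 10/51 → 19/51
merge 16/51 + 16/51 → 32/51
merge 19/51 + 32/51 → 1
L = 3/17 + 19/51 + 32/51 + 1 = 37/17 ≈ 2.176 bits/symbol.

2.176 bits/symbol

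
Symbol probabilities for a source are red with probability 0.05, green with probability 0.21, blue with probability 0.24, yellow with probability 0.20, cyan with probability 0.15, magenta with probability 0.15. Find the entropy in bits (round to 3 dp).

2.469 bits

H = −Σ pᵢ log₂ pᵢ.
−0.05·log₂(0.05) = 0.2161
−0.21·log₂(0.21) = 0.4728
−0.24·log₂(0.24) = 0.4941
−0.20·log₂(0.20) = 0.4644
−0.15·log₂(0.15) = 0.4105
−0.15·log₂(0.15) = 0.4105
Sum ≈ 2.4685 → 2.469 bits.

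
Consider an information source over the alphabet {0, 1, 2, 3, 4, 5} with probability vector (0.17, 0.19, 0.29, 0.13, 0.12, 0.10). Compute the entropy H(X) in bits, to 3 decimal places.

2.490 bits

H = −Σ pᵢ log₂ pᵢ.
−0.17·log₂(0.17) = 0.4346
−0.19·log₂(0.19) = 0.4552
−0.29·log₂(0.29) = 0.5179
−0.13·log₂(0.13) = 0.3826
−0.12·log₂(0.12) = 0.3671
−0.10·log₂(0.10) = 0.3322
Sum ≈ 2.4896 → 2.490 bits.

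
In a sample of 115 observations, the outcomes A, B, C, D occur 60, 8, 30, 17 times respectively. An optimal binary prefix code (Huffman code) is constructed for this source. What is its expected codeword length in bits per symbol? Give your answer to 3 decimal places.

Probabilities are the counts divided by 115.
Repeatedly combine the two least-probable nodes; the expected code length is the sum of the merged weights.
merge 8/115 + 17/115 → 5/23
merge 5/23 + 6/23 → 11/23
merge 11/23 + 12/23 → 1
L = 5/23 + 11/23 + 1 = 39/23 ≈ 1.696 bits/symbol.

1.696 bits/symbol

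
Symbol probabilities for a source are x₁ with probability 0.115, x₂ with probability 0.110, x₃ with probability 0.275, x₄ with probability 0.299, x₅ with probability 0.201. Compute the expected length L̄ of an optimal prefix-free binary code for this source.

Repeatedly combine the two least-probable nodes; the expected code length is the sum of the merged weights.
merge 11/100 + 23/200 → 9/40
merge 201/1000 + 9/40 → 213/500
merge 11/40 + 299/1000 → 287/500
merge 213/500 + 287/500 → 1
L = 9/40 + 213/500 + 287/500 + 1 = 89/40 = 2.225 bits/symbol.

2.225 bits/symbol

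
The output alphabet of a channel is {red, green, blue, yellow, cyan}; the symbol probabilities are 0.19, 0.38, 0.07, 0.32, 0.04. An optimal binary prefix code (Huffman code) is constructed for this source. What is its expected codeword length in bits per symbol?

Repeatedly combine the two least-probable nodes; the expected code length is the sum of the merged weights.
merge 1/25 + 7/100 → 11/100
merge 11/100 + 19/100 → 3/10
merge 3/10 + 8/25 → 31/50
merge 19/50 + 31/50 → 1
L = 11/100 + 3/10 + 31/50 + 1 = 203/100 = 2.03 bits/symbol.

2.03 bits/symbol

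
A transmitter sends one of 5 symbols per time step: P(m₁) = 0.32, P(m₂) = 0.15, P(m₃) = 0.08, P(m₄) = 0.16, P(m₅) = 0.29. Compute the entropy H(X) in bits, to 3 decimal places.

H = −Σ pᵢ log₂ pᵢ.
−0.32·log₂(0.32) = 0.5260
−0.15·log₂(0.15) = 0.4105
−0.08·log₂(0.08) = 0.2915
−0.16·log₂(0.16) = 0.4230
−0.29·log₂(0.29) = 0.5179
Sum ≈ 2.1690 → 2.169 bits.

2.169 bits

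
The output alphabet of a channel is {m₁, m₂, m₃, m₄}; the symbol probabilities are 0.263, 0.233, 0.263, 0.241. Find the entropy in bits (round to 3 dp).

H = −Σ pᵢ log₂ pᵢ.
−0.263·log₂(0.263) = 0.5068
−0.233·log₂(0.233) = 0.4897
−0.263·log₂(0.263) = 0.5068
−0.241·log₂(0.241) = 0.4947
Sum ≈ 1.9980 → 1.998 bits.

1.998 bits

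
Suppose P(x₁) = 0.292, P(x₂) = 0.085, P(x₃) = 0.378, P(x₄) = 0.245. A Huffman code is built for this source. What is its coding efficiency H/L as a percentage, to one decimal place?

94.7%

Entropy H = −Σ p log₂ p ≈ 1.8486 bits.
Huffman merges: 17/200+49/200→33/100; 73/250+33/100→311/500; 189/500+311/500→1. L = 244/125 ≈ 1.9520.
Efficiency = H/L = 1.8486/1.9520 = 94.7%.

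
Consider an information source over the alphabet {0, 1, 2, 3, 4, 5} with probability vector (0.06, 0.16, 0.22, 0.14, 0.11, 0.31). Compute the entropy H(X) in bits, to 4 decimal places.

2.4183 bits

H = −Σ pᵢ log₂ pᵢ.
−0.06·log₂(0.06) = 0.2435
−0.16·log₂(0.16) = 0.4230
−0.22·log₂(0.22) = 0.4806
−0.14·log₂(0.14) = 0.3971
−0.11·log₂(0.11) = 0.3503
−0.31·log₂(0.31) = 0.5238
Sum ≈ 2.4183 → 2.4183 bits.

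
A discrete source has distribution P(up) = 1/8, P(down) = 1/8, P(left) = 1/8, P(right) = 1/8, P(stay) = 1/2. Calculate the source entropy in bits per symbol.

2 bits

Each probability is a power of 1/2, so log₂(1/p) is an integer.
H = Σ p·log₂(1/p) = 1/8·3 + 1/8·3 + 1/8·3 + 1/8·3 + 1/2·1 = 2 bits.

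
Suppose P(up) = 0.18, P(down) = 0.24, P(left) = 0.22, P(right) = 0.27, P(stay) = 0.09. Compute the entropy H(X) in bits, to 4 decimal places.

H = −Σ pᵢ log₂ pᵢ.
−0.18·log₂(0.18) = 0.4453
−0.24·log₂(0.24) = 0.4941
−0.22·log₂(0.22) = 0.4806
−0.27·log₂(0.27) = 0.5100
−0.09·log₂(0.09) = 0.3127
Sum ≈ 2.2427 → 2.2427 bits.

2.2427 bits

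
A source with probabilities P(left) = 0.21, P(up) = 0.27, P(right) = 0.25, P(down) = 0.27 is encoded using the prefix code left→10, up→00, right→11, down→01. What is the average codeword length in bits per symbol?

L̄ = Σ pᵢ·ℓᵢ = 0.21·2 + 0.27·2 + 0.25·2 + 0.27·2 = 2 bits/symbol.

2 bits/symbol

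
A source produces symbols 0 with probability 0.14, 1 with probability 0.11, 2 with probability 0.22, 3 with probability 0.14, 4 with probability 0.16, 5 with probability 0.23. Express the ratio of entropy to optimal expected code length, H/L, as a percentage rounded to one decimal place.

99.4%

Entropy H = −Σ p log₂ p ≈ 2.5358 bits.
Huffman merges: 11/100+7/50→1/4; 7/50+4/25→3/10; 11/50+23/100→9/20; 1/4+3/10→11/20; 9/20+11/20→1. L = 51/20 ≈ 2.5500.
Efficiency = H/L = 2.5358/2.5500 = 99.4%.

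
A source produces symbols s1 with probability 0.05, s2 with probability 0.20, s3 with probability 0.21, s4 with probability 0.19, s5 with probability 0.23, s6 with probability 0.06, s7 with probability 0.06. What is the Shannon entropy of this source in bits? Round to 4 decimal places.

H = −Σ pᵢ log₂ pᵢ.
−0.05·log₂(0.05) = 0.2161
−0.20·log₂(0.20) = 0.4644
−0.21·log₂(0.21) = 0.4728
−0.19·log₂(0.19) = 0.4552
−0.23·log₂(0.23) = 0.4877
−0.06·log₂(0.06) = 0.2435
−0.06·log₂(0.06) = 0.2435
Sum ≈ 2.5833 → 2.5833 bits.

2.5833 bits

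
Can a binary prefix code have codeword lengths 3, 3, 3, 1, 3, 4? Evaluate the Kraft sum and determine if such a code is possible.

With common denominator 2^4 = 16: Σ 2^(−ℓᵢ) = 2/16 + 2/16 + 2/16 + 8/16 + 2/16 + 1/16 = 17/16 = 1.0625.
Kraft's inequality requires Σ ≤ 1; here Σ = 1.0625 > 1, so no such prefix code exists.

1.0625; no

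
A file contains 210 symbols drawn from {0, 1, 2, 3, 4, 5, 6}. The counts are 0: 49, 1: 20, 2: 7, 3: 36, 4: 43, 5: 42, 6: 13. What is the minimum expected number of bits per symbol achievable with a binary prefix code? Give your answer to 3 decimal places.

2.648 bits/symbol

Probabilities are the counts divided by 210.
Repeatedly combine the two least-probable nodes; the expected code length is the sum of the merged weights.
merge 1/30 + 13/210 → 2/21
merge 2/21 + 2/21 → 4/21
merge 6/35 + 4/21 → 38/105
merge 1/5 + 43/210 → 17/42
merge 7/30 + 38/105 → 25/42
merge 17/42 + 25/42 → 1
L = 2/21 + 4/21 + 38/105 + 17/42 + 25/42 + 1 = 278/105 ≈ 2.648 bits/symbol.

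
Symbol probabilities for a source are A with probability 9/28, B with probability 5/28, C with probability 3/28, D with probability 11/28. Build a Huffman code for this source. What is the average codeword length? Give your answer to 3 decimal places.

1.893 bits/symbol

Repeatedly combine the two least-probable nodes; the expected code length is the sum of the merged weights.
merge 3/28 + 5/28 → 2/7
merge 2/7 + 9/28 → 17/28
merge 11/28 + 17/28 → 1
L = 2/7 + 17/28 + 1 = 53/28 ≈ 1.893 bits/symbol.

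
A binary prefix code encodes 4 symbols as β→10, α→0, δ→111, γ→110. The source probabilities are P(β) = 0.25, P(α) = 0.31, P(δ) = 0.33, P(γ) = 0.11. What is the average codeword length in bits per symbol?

2.13 bits/symbol

L̄ = Σ pᵢ·ℓᵢ = 0.25·2 + 0.31·1 + 0.33·3 + 0.11·3 = 2.13 bits/symbol.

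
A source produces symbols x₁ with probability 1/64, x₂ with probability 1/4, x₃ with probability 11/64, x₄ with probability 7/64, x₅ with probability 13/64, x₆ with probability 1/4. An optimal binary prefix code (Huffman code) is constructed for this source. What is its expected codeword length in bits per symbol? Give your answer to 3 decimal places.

2.422 bits/symbol

Repeatedly combine the two least-probable nodes; the expected code length is the sum of the merged weights.
merge 1/64 + 7/64 → 1/8
merge 1/8 + 11/64 → 19/64
merge 13/64 + 1/4 → 29/64
merge 1/4 + 19/64 → 35/64
merge 29/64 + 35/64 → 1
L = 1/8 + 19/64 + 29/64 + 35/64 + 1 = 155/64 ≈ 2.422 bits/symbol.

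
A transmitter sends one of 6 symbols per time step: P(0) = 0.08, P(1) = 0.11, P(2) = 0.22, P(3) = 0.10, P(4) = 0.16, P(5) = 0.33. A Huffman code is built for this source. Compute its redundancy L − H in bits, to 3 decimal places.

0.045 bits

Entropy H = −Σ p log₂ p ≈ 2.4054 bits.
Huffman merges: 2/25+1/10→9/50; 11/100+4/25→27/100; 9/50+11/50→2/5; 27/100+33/100→3/5; 2/5+3/5→1. L = 49/20 ≈ 2.4500.
L − H = 2.4500 − 2.4054 = 0.045 bits.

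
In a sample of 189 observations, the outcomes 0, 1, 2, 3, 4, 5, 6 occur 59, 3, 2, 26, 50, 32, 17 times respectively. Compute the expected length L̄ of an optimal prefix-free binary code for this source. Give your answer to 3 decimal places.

2.397 bits/symbol

Probabilities are the counts divided by 189.
Repeatedly combine the two least-probable nodes; the expected code length is the sum of the merged weights.
merge 2/189 + 1/63 → 5/189
merge 5/189 + 17/189 → 22/189
merge 22/189 + 26/189 → 16/63
merge 32/189 + 16/63 → 80/189
merge 50/189 + 59/189 → 109/189
merge 80/189 + 109/189 → 1
L = 5/189 + 22/189 + 16/63 + 80/189 + 109/189 + 1 = 151/63 ≈ 2.397 bits/symbol.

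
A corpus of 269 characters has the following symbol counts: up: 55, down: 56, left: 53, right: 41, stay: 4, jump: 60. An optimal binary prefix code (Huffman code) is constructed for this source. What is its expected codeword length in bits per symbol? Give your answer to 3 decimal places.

Probabilities are the counts divided by 269.
Repeatedly combine the two least-probable nodes; the expected code length is the sum of the merged weights.
merge 4/269 + 41/269 → 45/269
merge 45/269 + 53/269 → 98/269
merge 55/269 + 56/269 → 111/269
merge 60/269 + 98/269 → 158/269
merge 111/269 + 158/269 → 1
L = 45/269 + 98/269 + 111/269 + 158/269 + 1 = 681/269 ≈ 2.532 bits/symbol.

2.532 bits/symbol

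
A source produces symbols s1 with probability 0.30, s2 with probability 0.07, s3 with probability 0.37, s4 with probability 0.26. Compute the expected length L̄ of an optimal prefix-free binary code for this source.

1.96 bits/symbol

Repeatedly combine the two least-probable nodes; the expected code length is the sum of the merged weights.
merge 7/100 + 13/50 → 33/100
merge 3/10 + 33/100 → 63/100
merge 37/100 + 63/100 → 1
L = 33/100 + 63/100 + 1 = 49/25 = 1.96 bits/symbol.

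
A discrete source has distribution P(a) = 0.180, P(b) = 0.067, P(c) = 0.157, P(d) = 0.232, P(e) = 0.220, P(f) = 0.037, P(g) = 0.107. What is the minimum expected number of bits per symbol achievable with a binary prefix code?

Repeatedly combine the two least-probable nodes; the expected code length is the sum of the merged weights.
merge 37/1000 + 67/1000 → 13/125
merge 13/125 + 107/1000 → 211/1000
merge 157/1000 + 9/50 → 337/1000
merge 211/1000 + 11/50 → 431/1000
merge 29/125 + 337/1000 → 569/1000
merge 431/1000 + 569/1000 → 1
L = 13/125 + 211/1000 + 337/1000 + 431/1000 + 569/1000 + 1 = 663/250 = 2.652 bits/symbol.

2.652 bits/symbol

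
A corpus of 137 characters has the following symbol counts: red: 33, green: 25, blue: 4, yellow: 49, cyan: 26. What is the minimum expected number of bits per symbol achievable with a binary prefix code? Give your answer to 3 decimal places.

2.212 bits/symbol

Probabilities are the counts divided by 137.
Repeatedly combine the two least-probable nodes; the expected code length is the sum of the merged weights.
merge 4/137 + 25/137 → 29/137
merge 26/137 + 29/137 → 55/137
merge 33/137 + 49/137 → 82/137
merge 55/137 + 82/137 → 1
L = 29/137 + 55/137 + 82/137 + 1 = 303/137 ≈ 2.212 bits/symbol.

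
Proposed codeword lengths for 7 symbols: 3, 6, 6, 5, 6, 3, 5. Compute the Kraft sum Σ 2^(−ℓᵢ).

0.359375

With common denominator 2^6 = 64: Σ 2^(−ℓᵢ) = 8/64 + 1/64 + 1/64 + 2/64 + 1/64 + 8/64 + 2/64 = 23/64 = 0.359375.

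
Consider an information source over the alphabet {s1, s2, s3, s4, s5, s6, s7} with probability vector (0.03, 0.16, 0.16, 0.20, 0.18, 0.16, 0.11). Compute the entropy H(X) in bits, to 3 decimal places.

H = −Σ pᵢ log₂ pᵢ.
−0.03·log₂(0.03) = 0.1518
−0.16·log₂(0.16) = 0.4230
−0.16·log₂(0.16) = 0.4230
−0.20·log₂(0.20) = 0.4644
−0.18·log₂(0.18) = 0.4453
−0.16·log₂(0.16) = 0.4230
−0.11·log₂(0.11) = 0.3503
Sum ≈ 2.6808 → 2.681 bits.

2.681 bits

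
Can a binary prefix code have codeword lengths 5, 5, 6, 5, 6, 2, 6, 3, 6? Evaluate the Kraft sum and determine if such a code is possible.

0.53125; yes

With common denominator 2^6 = 64: Σ 2^(−ℓᵢ) = 2/64 + 2/64 + 1/64 + 2/64 + 1/64 + 16/64 + 1/64 + 8/64 + 1/64 = 34/64 = 0.53125.
Kraft's inequality requires Σ ≤ 1; here Σ = 0.53125 ≤ 1, so such a prefix code exists.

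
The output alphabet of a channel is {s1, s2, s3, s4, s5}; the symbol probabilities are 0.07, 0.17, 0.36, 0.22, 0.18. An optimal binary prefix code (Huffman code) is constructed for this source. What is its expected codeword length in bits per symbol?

2.24 bits/symbol

Repeatedly combine the two least-probable nodes; the expected code length is the sum of the merged weights.
merge 7/100 + 17/100 → 6/25
merge 9/50 + 11/50 → 2/5
merge 6/25 + 9/25 → 3/5
merge 2/5 + 3/5 → 1
L = 6/25 + 2/5 + 3/5 + 1 = 56/25 = 2.24 bits/symbol.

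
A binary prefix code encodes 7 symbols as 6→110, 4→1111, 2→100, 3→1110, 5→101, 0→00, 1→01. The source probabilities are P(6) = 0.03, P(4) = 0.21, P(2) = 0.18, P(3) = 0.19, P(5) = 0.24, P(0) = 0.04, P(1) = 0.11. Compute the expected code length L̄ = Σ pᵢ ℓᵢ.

L̄ = Σ pᵢ·ℓᵢ = 0.03·3 + 0.21·4 + 0.18·3 + 0.19·4 + 0.24·3 + 0.04·2 + 0.11·2 = 3.25 bits/symbol.

3.25 bits/symbol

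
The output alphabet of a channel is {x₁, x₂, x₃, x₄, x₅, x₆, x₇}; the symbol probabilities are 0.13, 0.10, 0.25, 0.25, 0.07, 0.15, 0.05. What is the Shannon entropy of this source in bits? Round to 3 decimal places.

2.610 bits

H = −Σ pᵢ log₂ pᵢ.
−0.13·log₂(0.13) = 0.3826
−0.10·log₂(0.10) = 0.3322
−0.25·log₂(0.25) = 0.5000
−0.25·log₂(0.25) = 0.5000
−0.07·log₂(0.07) = 0.2686
−0.15·log₂(0.15) = 0.4105
−0.05·log₂(0.05) = 0.2161
Sum ≈ 2.6100 → 2.610 bits.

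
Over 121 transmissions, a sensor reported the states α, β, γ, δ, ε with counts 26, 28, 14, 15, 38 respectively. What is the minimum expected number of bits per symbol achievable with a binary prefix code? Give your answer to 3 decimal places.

2.240 bits/symbol

Probabilities are the counts divided by 121.
Repeatedly combine the two least-probable nodes; the expected code length is the sum of the merged weights.
merge 14/121 + 15/121 → 29/121
merge 26/121 + 28/121 → 54/121
merge 29/121 + 38/121 → 67/121
merge 54/121 + 67/121 → 1
L = 29/121 + 54/121 + 67/121 + 1 = 271/121 ≈ 2.240 bits/symbol.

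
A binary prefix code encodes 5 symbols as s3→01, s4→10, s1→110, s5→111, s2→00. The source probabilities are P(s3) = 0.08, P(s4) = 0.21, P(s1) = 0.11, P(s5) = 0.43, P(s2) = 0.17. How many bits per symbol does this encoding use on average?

2.54 bits/symbol

L̄ = Σ pᵢ·ℓᵢ = 0.08·2 + 0.21·2 + 0.11·3 + 0.43·3 + 0.17·2 = 2.54 bits/symbol.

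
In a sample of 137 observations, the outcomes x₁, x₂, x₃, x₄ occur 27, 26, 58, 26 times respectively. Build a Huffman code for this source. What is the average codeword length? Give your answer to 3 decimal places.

Probabilities are the counts divided by 137.
Repeatedly combine the two least-probable nodes; the expected code length is the sum of the merged weights.
merge 26/137 + 26/137 → 52/137
merge 27/137 + 52/137 → 79/137
merge 58/137 + 79/137 → 1
L = 52/137 + 79/137 + 1 = 268/137 ≈ 1.956 bits/symbol.

1.956 bits/symbol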